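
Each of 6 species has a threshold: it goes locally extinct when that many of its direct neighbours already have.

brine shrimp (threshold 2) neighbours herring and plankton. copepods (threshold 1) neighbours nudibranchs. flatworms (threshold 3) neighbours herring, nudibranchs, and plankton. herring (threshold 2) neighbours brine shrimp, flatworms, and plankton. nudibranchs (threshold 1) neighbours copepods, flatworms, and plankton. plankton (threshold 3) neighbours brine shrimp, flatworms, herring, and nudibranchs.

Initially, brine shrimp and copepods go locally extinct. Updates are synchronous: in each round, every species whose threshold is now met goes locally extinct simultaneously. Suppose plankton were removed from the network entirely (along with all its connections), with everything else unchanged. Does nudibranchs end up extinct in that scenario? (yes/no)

With plankton removed:
Round 1 — brine shrimp, copepods go locally extinct (initial).
Round 2 — checking thresholds:
  herring: 1 of 2 neighbours < 2, below threshold.
  nudibranchs: 1 of 2 neighbours ≥ 1, goes locally extinct.
Round 3 — no new extinctions; cascade stops.

yes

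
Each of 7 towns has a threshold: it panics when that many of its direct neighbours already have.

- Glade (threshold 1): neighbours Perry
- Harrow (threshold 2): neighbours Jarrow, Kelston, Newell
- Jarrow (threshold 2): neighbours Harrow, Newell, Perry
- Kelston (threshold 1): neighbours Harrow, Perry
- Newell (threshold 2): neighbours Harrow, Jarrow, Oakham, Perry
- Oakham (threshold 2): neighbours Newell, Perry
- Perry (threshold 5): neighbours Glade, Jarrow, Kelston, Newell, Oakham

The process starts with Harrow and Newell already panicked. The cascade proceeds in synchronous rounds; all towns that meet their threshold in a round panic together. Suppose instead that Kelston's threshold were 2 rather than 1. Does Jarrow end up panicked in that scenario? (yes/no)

With Kelston's threshold at 2:
Round 1 — Harrow, Newell panic (initial).
Round 2 — checking thresholds:
  Jarrow: 2 of 3 neighbours ≥ 2, panics.
  Kelston: 1 of 2 neighbours < 2, below threshold.
  Oakham: 1 of 2 neighbours < 2, below threshold.
  Perry: 1 of 5 neighbours < 5, below threshold.
Round 3 — no new panics; cascade stops.

yes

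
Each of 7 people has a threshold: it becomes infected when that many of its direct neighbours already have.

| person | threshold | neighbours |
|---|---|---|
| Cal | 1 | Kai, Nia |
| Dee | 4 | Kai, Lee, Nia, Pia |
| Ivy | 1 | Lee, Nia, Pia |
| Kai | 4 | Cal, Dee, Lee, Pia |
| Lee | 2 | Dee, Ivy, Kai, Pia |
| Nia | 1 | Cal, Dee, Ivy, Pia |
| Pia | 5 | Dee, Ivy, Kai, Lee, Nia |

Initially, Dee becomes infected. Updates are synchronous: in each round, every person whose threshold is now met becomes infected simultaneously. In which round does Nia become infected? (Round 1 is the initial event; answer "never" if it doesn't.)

2

Round 1 — Dee becomes infected (initial).
Round 2 — checking thresholds:
  Kai: 1 of 4 neighbours < 4, below threshold.
  Lee: 1 of 4 neighbours < 2, below threshold.
  Nia: 1 of 4 neighbours ≥ 1, becomes infected.
  Pia: 1 of 5 neighbours < 5, below threshold.
Round 3 — checking thresholds:
  Cal: 1 of 2 neighbours ≥ 1, becomes infected.
  Ivy: 1 of 3 neighbours ≥ 1, becomes infected.
  Kai: 1 of 4 neighbours < 4, below threshold.
  Lee: 1 of 4 neighbours < 2, below threshold.
  Pia: 2 of 5 neighbours < 5, below threshold.
Round 4 — checking thresholds:
  Kai: 2 of 4 neighbours < 4, below threshold.
  Lee: 2 of 4 neighbours ≥ 2, becomes infected.
  Pia: 3 of 5 neighbours < 5, below threshold.
Round 5 — no new infections; cascade stops.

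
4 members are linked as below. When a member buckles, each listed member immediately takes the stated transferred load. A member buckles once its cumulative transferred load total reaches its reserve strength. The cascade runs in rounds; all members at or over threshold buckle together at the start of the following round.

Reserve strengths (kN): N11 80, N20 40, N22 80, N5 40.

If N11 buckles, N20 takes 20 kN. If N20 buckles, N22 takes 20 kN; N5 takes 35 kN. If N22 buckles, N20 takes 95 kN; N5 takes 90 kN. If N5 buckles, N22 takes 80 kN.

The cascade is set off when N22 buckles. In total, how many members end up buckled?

3

Round 1 — N22 buckles (initial).
  N20: +95 → 95 ≥ 40
  N5: +90 → 90 ≥ 40
Round 2 — N20, N5 buckle.
No further bucklings.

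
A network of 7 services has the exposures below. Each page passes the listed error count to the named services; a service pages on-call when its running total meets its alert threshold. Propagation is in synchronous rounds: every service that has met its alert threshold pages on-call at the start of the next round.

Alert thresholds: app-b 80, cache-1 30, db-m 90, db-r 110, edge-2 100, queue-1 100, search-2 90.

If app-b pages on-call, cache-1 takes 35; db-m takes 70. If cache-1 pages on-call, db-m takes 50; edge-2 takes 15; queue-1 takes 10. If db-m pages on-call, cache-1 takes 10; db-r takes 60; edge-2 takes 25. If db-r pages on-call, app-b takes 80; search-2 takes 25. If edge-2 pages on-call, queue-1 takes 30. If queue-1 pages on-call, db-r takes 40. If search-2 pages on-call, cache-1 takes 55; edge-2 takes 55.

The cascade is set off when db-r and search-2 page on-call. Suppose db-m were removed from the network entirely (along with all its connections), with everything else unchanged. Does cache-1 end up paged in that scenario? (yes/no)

With db-m removed:
Round 1 — db-r, search-2 page on-call (initial).
  app-b: +80 → 80 ≥ 80
  cache-1: +55 → 55 ≥ 30
  edge-2: +55 → 55 < 100
Round 2 — app-b, cache-1 page on-call.
  edge-2: +15 → 70 < 100
  queue-1: +10 → 10 < 100
No further pages.

yes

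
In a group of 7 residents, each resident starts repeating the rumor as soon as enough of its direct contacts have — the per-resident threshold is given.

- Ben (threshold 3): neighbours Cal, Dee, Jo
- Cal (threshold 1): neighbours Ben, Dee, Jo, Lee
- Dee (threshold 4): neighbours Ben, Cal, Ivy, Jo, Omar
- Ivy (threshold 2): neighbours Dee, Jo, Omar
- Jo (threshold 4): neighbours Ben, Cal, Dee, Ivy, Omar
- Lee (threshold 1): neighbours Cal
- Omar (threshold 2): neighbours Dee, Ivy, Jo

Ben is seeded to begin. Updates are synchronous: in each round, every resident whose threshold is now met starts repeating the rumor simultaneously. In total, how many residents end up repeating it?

3

Round 1 — Ben starts repeating the rumor (initial).
Round 2 — checking thresholds:
  Cal: 1 of 4 neighbours ≥ 1, starts repeating the rumor.
  Dee: 1 of 5 neighbours < 4, not yet.
  Jo: 1 of 5 neighbours < 4, not yet.
Round 3 — checking thresholds:
  Dee: 2 of 5 neighbours < 4, not yet.
  Jo: 2 of 5 neighbours < 4, not yet.
  Lee: 1 of 1 neighbours ≥ 1, starts repeating the rumor.
Round 4 — no new spreads; cascade stops.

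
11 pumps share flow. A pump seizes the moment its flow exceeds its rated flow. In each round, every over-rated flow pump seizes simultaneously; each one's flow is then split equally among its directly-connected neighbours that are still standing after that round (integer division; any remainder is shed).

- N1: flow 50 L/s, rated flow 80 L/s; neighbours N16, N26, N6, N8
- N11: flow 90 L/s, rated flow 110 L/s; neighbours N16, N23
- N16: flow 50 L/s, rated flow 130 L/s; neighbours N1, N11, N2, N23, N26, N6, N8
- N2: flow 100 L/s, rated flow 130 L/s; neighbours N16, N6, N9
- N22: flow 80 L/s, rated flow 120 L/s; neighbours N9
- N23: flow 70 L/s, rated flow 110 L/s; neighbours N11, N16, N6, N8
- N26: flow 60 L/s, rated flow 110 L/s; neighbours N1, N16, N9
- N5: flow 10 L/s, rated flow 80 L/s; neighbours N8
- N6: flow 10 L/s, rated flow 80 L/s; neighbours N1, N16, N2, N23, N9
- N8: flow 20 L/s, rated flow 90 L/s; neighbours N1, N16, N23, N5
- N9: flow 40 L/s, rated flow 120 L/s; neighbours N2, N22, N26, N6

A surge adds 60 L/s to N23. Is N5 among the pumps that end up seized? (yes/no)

yes

Round 1 — N23 at 130 > 110. N23 seizes.
  N23 sheds 130 L/s to N11, N16, N6, N8: 32 each (2 lost).
    N11: 90+32 = 122 > 110
    N16: 50+32 = 82 ≤ 130
    N6: 10+32 = 42 ≤ 80
    N8: 20+32 = 52 ≤ 90
Round 2 — N11 seizes.
  N11 sheds 122 L/s to N16: 122 each.
    N16: 82+122 = 204 > 130
Round 3 — N16 seizes.
  N16 sheds 204 L/s to N1, N2, N26, N6, N8: 40 each (4 lost).
    N1: 50+40 = 90 > 80
    N2: 100+40 = 140 > 130
    N26: 60+40 = 100 ≤ 110
    N6: 42+40 = 82 > 80
    N8: 52+40 = 92 > 90
Round 4 — N1, N2, N6, N8 seize.
  N1 sheds 90 L/s to N26: 90 each.
    N26: 100+90 = 190 > 110
  N2 sheds 140 L/s to N9: 140 each.
    N9: 40+140 = 180 > 120
  N6 sheds 82 L/s to N9: 82 each.
    N9: 180+82 = 262 > 120
  N8 sheds 92 L/s to N5: 92 each.
    N5: 10+92 = 102 > 80
Round 5 — N26, N5, N9 seize.
  N26 sheds 190 L/s: no online neighbours, lost.
  N5 sheds 102 L/s: no online neighbours, lost.
  N9 sheds 262 L/s to N22: 262 each.
    N22: 80+262 = 342 > 120
Round 6 — N22 seizes.
  N22 sheds 342 L/s: no online neighbours, lost.
No further seizures.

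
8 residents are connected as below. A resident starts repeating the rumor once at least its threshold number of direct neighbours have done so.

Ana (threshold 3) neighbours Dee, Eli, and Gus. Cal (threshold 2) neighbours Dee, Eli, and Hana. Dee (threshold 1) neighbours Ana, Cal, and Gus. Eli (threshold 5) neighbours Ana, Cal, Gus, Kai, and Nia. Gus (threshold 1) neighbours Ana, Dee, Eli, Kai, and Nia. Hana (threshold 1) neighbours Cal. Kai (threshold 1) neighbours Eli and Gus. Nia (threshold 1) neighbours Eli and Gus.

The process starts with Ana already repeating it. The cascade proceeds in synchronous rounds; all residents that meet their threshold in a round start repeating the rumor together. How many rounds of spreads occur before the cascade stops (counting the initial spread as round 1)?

3

Round 1 — Ana starts repeating the rumor (initial).
Round 2 — checking thresholds:
  Dee: 1 of 3 neighbours ≥ 1, starts repeating the rumor.
  Eli: 1 of 5 neighbours < 5, holds.
  Gus: 1 of 5 neighbours ≥ 1, starts repeating the rumor.
Round 3 — checking thresholds:
  Cal: 1 of 3 neighbours < 2, holds.
  Eli: 2 of 5 neighbours < 5, holds.
  Kai: 1 of 2 neighbours ≥ 1, starts repeating the rumor.
  Nia: 1 of 2 neighbours ≥ 1, starts repeating the rumor.
Round 4 — no new spreads; cascade stops.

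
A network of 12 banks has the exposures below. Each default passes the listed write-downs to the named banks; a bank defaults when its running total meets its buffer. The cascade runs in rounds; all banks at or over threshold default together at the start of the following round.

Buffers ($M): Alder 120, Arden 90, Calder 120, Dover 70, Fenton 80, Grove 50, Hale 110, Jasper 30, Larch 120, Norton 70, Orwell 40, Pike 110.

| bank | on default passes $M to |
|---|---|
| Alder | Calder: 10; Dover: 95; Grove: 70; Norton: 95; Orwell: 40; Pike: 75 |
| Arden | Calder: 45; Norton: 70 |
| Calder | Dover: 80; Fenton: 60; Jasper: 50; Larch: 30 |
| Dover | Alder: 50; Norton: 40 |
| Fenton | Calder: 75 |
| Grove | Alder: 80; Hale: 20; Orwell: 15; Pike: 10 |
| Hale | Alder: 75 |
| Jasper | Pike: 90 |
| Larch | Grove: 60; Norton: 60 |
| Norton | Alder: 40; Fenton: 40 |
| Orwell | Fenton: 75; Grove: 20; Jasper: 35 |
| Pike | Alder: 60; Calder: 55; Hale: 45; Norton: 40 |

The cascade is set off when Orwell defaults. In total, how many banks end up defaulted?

2

Round 1 — Orwell defaults (initial).
  Fenton: +75 → 75 < 80
  Grove: +20 → 20 < 50
  Jasper: +35 → 35 ≥ 30
Round 2 — Jasper defaults.
  Pike: +90 → 90 < 110
No further defaults.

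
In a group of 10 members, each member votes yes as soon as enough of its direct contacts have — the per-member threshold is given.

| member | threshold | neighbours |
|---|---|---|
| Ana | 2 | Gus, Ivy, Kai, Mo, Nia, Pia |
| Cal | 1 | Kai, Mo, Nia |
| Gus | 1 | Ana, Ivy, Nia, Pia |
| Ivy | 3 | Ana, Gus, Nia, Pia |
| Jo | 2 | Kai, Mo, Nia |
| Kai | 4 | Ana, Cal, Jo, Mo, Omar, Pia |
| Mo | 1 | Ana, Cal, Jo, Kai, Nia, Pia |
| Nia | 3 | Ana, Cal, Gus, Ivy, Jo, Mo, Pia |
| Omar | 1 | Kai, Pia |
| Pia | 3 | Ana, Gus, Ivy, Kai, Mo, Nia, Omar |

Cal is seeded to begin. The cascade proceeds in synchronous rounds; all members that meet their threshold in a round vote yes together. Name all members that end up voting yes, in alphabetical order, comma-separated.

Cal, Mo

Round 1 — Cal votes yes (initial).
Round 2 — checking thresholds:
  Kai: 1 of 6 neighbours < 4, below threshold.
  Mo: 1 of 6 neighbours ≥ 1, votes yes.
  Nia: 1 of 7 neighbours < 3, below threshold.
Round 3 — no new yes votes; cascade stops.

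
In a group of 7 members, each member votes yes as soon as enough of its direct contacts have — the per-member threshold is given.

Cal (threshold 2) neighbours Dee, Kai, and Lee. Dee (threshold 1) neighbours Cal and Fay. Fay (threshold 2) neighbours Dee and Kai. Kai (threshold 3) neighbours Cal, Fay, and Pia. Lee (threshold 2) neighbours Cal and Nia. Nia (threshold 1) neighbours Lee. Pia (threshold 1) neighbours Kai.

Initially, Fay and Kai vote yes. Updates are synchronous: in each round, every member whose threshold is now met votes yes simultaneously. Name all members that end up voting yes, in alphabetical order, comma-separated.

Round 1 — Fay, Kai vote yes (initial).
Round 2 — checking thresholds:
  Cal: 1 of 3 neighbours < 2, not yet.
  Dee: 1 of 2 neighbours ≥ 1, votes yes.
  Pia: 1 of 1 neighbours ≥ 1, votes yes.
Round 3 — checking thresholds:
  Cal: 2 of 3 neighbours ≥ 2, votes yes.
Round 4 — no new yes votes; cascade stops.

Cal, Dee, Fay, Kai, Pia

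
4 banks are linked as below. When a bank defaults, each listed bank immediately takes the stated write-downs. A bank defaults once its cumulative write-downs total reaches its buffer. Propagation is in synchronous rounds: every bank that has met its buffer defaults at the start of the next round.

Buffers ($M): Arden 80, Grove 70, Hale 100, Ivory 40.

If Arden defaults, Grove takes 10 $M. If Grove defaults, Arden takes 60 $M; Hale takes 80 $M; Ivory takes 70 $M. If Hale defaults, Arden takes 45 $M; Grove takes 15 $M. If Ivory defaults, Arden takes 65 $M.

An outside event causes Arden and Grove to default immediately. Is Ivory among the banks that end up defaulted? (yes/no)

Round 1 — Arden, Grove default (initial).
  Hale: +80 → 80 < 100
  Ivory: +70 → 70 ≥ 40
Round 2 — Ivory defaults.
No further defaults.

yes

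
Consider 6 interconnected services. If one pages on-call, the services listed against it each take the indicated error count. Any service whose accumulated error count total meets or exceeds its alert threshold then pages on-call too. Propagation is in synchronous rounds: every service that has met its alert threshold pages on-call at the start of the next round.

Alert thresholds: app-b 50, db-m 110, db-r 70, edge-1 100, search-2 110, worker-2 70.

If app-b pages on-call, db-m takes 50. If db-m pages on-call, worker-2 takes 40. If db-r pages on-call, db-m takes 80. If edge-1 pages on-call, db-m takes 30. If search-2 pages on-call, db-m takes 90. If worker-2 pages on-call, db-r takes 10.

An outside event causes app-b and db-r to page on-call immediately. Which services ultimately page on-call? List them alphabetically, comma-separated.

app-b, db-m, db-r

Round 1 — app-b, db-r page on-call (initial).
  db-m: +50+80 → 130 ≥ 110
Round 2 — db-m pages on-call.
  worker-2: +40 → 40 < 70
No further pages.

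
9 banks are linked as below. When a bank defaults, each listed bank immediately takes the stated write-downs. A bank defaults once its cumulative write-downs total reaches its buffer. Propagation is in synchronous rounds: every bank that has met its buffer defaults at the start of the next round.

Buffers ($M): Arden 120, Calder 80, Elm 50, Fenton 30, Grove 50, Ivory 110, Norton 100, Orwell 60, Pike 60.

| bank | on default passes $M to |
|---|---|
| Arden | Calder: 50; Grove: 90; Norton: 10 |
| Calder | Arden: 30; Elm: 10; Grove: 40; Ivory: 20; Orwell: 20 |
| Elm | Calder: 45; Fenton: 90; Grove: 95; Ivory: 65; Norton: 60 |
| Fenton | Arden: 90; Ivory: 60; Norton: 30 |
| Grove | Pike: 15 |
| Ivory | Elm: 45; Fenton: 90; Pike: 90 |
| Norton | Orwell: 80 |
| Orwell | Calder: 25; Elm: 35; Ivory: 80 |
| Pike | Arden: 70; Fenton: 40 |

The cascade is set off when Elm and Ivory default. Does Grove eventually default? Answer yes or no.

Round 1 — Elm, Ivory default (initial).
  Calder: +45 → 45 < 80
  Fenton: +90+90 → 180 ≥ 30
  Grove: +95 → 95 ≥ 50
  Norton: +60 → 60 < 100
  Pike: +90 → 90 ≥ 60
Round 2 — Fenton, Grove, Pike default.
  Arden: +90+70 → 160 ≥ 120
  Norton: +30 → 90 < 100
Round 3 — Arden defaults.
  Calder: +50 → 95 ≥ 80
  Norton: +10 → 100 ≥ 100
Round 4 — Calder, Norton default.
  Orwell: +20+80 → 100 ≥ 60
Round 5 — Orwell defaults.
No further defaults.

yes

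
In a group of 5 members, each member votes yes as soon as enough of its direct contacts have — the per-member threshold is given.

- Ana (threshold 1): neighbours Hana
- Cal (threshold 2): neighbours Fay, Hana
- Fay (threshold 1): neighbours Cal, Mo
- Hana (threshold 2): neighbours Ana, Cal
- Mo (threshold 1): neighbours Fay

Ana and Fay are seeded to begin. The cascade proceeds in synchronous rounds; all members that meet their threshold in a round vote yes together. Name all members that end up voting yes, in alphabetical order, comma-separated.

Ana, Fay, Mo

Round 1 — Ana, Fay vote yes (initial).
Round 2 — checking thresholds:
  Cal: 1 of 2 neighbours < 2, below threshold.
  Hana: 1 of 2 neighbours < 2, below threshold.
  Mo: 1 of 1 neighbours ≥ 1, votes yes.
Round 3 — no new yes votes; cascade stops.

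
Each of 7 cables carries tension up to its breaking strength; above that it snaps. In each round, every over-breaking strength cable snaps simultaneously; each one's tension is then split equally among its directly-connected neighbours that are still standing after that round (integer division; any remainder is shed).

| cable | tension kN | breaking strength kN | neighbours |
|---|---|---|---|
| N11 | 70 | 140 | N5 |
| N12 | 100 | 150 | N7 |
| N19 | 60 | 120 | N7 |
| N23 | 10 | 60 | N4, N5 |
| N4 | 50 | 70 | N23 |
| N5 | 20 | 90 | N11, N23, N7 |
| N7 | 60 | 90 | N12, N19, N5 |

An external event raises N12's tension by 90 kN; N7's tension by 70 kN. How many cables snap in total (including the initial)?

Round 1 — N12 at 190 > 150; N7 at 130 > 90. N12, N7 snap.
  N12 sheds 190 kN: no online neighbours, lost.
  N7 sheds 130 kN to N19, N5: 65 each.
    N19: 60+65 = 125 > 120
    N5: 20+65 = 85 ≤ 90
Round 2 — N19 snaps.
  N19 sheds 125 kN: no online neighbours, lost.
No further breaks.

3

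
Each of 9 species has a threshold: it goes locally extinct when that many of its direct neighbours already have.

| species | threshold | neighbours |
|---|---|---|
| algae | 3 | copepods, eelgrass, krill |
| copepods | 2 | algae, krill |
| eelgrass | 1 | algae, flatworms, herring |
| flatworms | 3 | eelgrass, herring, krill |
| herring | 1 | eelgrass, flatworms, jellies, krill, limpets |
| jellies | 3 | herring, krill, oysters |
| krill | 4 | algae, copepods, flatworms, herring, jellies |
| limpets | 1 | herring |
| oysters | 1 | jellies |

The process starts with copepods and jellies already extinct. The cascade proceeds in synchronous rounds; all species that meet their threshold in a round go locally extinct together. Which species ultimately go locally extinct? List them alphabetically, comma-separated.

Round 1 — copepods, jellies go locally extinct (initial).
Round 2 — checking thresholds:
  algae: 1 of 3 neighbours < 3, below threshold.
  herring: 1 of 5 neighbours ≥ 1, goes locally extinct.
  krill: 2 of 5 neighbours < 4, below threshold.
  oysters: 1 of 1 neighbours ≥ 1, goes locally extinct.
Round 3 — checking thresholds:
  algae: 1 of 3 neighbours < 3, below threshold.
  eelgrass: 1 of 3 neighbours ≥ 1, goes locally extinct.
  flatworms: 1 of 3 neighbours < 3, below threshold.
  krill: 3 of 5 neighbours < 4, below threshold.
  limpets: 1 of 1 neighbours ≥ 1, goes locally extinct.
Round 4 — no new extinctions; cascade stops.

copepods, eelgrass, herring, jellies, limpets, oysters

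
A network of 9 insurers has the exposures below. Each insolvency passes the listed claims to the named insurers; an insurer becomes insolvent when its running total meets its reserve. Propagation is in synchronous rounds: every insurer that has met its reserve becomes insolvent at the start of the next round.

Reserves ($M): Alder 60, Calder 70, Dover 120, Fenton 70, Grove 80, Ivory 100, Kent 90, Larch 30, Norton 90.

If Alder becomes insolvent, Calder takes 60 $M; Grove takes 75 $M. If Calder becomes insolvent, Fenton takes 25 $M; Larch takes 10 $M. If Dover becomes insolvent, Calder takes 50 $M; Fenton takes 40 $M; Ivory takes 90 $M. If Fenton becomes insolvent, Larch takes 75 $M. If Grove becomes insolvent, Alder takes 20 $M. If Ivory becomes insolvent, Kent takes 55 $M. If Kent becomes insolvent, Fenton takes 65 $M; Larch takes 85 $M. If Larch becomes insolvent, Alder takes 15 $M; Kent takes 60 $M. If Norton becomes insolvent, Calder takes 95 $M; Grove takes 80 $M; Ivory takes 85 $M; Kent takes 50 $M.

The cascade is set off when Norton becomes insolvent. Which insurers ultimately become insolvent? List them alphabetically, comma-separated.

Calder, Grove, Norton

Round 1 — Norton becomes insolvent (initial).
  Calder: +95 → 95 ≥ 70
  Grove: +80 → 80 ≥ 80
  Ivory: +85 → 85 < 100
  Kent: +50 → 50 < 90
Round 2 — Calder, Grove become insolvent.
  Alder: +20 → 20 < 60
  Fenton: +25 → 25 < 70
  Larch: +10 → 10 < 30
No further insolvencies.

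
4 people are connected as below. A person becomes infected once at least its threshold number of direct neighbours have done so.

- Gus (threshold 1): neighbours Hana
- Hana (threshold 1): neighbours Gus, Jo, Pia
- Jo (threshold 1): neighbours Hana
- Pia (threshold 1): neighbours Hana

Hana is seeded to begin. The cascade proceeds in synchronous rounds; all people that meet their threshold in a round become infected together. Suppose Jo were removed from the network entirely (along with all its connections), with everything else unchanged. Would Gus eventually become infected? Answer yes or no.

yes

With Jo removed:
Round 1 — Hana becomes infected (initial).
Round 2 — checking thresholds:
  Gus: 1 of 1 neighbours ≥ 1, becomes infected.
  Pia: 1 of 1 neighbours ≥ 1, becomes infected.
Round 3 — no new infections; cascade stops.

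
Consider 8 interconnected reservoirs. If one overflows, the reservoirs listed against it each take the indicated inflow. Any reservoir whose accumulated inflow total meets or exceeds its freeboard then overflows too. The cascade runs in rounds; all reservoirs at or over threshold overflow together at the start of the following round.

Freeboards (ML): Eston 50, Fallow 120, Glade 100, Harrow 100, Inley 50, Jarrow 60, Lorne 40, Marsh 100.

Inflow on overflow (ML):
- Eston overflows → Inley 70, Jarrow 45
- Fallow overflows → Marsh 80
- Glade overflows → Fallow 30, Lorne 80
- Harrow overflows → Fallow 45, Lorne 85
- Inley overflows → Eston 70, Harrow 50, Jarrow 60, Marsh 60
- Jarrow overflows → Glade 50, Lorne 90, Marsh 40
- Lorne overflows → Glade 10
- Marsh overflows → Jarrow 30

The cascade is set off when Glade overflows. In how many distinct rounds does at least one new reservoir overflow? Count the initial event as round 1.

2

Round 1 — Glade overflows (initial).
  Fallow: +30 → 30 < 120
  Lorne: +80 → 80 ≥ 40
Round 2 — Lorne overflows.
No further overflows.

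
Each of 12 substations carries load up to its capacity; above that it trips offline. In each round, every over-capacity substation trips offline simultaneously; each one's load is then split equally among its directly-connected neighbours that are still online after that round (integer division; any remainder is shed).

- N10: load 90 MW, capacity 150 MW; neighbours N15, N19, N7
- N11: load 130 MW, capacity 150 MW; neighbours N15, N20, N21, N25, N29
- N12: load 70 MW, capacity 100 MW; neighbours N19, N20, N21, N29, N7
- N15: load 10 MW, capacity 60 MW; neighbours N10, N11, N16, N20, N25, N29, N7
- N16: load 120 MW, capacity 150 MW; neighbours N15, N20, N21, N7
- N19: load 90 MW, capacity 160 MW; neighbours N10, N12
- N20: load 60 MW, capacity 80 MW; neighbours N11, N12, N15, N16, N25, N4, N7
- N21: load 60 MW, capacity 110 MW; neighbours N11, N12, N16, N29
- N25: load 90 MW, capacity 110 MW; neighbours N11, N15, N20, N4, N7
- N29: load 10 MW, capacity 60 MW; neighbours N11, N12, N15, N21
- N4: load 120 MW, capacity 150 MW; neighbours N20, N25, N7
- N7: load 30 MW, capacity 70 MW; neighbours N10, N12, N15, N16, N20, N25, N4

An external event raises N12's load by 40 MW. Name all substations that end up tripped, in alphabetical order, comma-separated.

N12, N20

Round 1 — N12 at 110 > 100. N12 trips offline.
  N12 sheds 110 MW to N19, N20, N21, N29, N7: 22 each.
    N19: 90+22 = 112 ≤ 160
    N20: 60+22 = 82 > 80
    N21: 60+22 = 82 ≤ 110
    N29: 10+22 = 32 ≤ 60
    N7: 30+22 = 52 ≤ 70
Round 2 — N20 trips offline.
  N20 sheds 82 MW to N11, N15, N16, N25, N4, N7: 13 each (4 lost).
    N11: 130+13 = 143 ≤ 150
    N15: 10+13 = 23 ≤ 60
    N16: 120+13 = 133 ≤ 150
    N25: 90+13 = 103 ≤ 110
    N4: 120+13 = 133 ≤ 150
    N7: 52+13 = 65 ≤ 70
No further trips.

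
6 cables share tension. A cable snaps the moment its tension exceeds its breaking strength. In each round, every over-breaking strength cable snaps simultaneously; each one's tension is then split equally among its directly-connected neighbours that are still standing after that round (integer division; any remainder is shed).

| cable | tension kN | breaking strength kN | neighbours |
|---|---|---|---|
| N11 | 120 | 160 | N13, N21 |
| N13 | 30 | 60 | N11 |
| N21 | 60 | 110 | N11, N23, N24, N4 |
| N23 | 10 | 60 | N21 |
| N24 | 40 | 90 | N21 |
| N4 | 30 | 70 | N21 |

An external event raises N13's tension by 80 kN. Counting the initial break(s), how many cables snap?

6

Round 1 — N13 at 110 > 60. N13 snaps.
  N13 sheds 110 kN to N11: 110 each.
    N11: 120+110 = 230 > 160
Round 2 — N11 snaps.
  N11 sheds 230 kN to N21: 230 each.
    N21: 60+230 = 290 > 110
Round 3 — N21 snaps.
  N21 sheds 290 kN to N23, N24, N4: 96 each (2 lost).
    N23: 10+96 = 106 > 60
    N24: 40+96 = 136 > 90
    N4: 30+96 = 126 > 70
Round 4 — N23, N24, N4 snap.
  N23 sheds 106 kN: no online neighbours, lost.
  N24 sheds 136 kN: no online neighbours, lost.
  N4 sheds 126 kN: no online neighbours, lost.
No further breaks.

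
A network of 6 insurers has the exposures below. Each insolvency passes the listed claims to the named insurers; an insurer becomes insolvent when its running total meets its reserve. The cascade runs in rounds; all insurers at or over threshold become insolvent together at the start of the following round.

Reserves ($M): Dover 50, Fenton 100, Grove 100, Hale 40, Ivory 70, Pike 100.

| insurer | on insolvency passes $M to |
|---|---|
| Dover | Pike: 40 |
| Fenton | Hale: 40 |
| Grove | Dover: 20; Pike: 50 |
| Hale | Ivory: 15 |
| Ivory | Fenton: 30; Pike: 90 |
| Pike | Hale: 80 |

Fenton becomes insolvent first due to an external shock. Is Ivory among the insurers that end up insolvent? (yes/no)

no

Round 1 — Fenton becomes insolvent (initial).
  Hale: +40 → 40 ≥ 40
Round 2 — Hale becomes insolvent.
  Ivory: +15 → 15 < 70
No further insolvencies.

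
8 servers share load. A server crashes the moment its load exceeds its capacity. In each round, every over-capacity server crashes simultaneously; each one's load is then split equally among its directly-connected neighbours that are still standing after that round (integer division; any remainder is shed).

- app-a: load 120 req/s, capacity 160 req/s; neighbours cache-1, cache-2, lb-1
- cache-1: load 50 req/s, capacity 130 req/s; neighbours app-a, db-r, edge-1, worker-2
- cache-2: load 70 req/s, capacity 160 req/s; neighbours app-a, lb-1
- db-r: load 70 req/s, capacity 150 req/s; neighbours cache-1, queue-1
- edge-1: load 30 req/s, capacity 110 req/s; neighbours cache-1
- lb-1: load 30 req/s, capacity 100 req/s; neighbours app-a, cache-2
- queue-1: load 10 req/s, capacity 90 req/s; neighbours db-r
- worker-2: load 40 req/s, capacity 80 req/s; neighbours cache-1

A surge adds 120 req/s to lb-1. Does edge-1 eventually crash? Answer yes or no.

Round 1 — lb-1 at 150 > 100. lb-1 crashes.
  lb-1 sheds 150 req/s to app-a, cache-2: 75 each.
    app-a: 120+75 = 195 > 160
    cache-2: 70+75 = 145 ≤ 160
Round 2 — app-a crashes.
  app-a sheds 195 req/s to cache-1, cache-2: 97 each (1 lost).
    cache-1: 50+97 = 147 > 130
    cache-2: 145+97 = 242 > 160
Round 3 — cache-1, cache-2 crash.
  cache-1 sheds 147 req/s to db-r, edge-1, worker-2: 49 each.
    db-r: 70+49 = 119 ≤ 150
    edge-1: 30+49 = 79 ≤ 110
    worker-2: 40+49 = 89 > 80
  cache-2 sheds 242 req/s: no online neighbours, lost.
Round 4 — worker-2 crashes.
  worker-2 sheds 89 req/s: no online neighbours, lost.
No further crashes.

no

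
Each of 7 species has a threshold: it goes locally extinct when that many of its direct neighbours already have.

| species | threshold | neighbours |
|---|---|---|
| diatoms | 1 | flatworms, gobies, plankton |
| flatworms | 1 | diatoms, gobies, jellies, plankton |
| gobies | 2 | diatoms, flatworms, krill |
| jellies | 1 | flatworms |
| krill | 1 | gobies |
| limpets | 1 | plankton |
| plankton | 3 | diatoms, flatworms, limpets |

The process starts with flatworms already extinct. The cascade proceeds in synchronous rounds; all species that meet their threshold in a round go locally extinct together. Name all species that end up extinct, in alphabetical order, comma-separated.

Round 1 — flatworms goes locally extinct (initial).
Round 2 — checking thresholds:
  diatoms: 1 of 3 neighbours ≥ 1, goes locally extinct.
  gobies: 1 of 3 neighbours < 2, holds.
  jellies: 1 of 1 neighbours ≥ 1, goes locally extinct.
  plankton: 1 of 3 neighbours < 3, holds.
Round 3 — checking thresholds:
  gobies: 2 of 3 neighbours ≥ 2, goes locally extinct.
  plankton: 2 of 3 neighbours < 3, holds.
Round 4 — checking thresholds:
  krill: 1 of 1 neighbours ≥ 1, goes locally extinct.
  plankton: 2 of 3 neighbours < 3, holds.
Round 5 — no new extinctions; cascade stops.

diatoms, flatworms, gobies, jellies, krill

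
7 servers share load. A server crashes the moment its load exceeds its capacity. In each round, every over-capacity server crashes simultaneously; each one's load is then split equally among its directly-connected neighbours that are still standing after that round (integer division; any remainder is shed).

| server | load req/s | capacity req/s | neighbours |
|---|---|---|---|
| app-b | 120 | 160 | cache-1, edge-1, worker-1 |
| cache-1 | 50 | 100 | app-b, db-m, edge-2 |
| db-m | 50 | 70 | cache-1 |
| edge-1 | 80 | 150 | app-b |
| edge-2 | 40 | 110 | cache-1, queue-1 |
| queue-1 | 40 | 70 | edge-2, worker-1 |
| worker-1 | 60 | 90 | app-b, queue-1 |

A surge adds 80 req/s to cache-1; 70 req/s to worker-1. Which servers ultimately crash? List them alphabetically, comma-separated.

app-b, cache-1, db-m, edge-1, edge-2, queue-1, worker-1

Round 1 — cache-1 at 130 > 100; worker-1 at 130 > 90. cache-1, worker-1 crash.
  cache-1 sheds 130 req/s to app-b, db-m, edge-2: 43 each (1 lost).
    app-b: 120+43 = 163 > 160
    db-m: 50+43 = 93 > 70
    edge-2: 40+43 = 83 ≤ 110
  worker-1 sheds 130 req/s to app-b, queue-1: 65 each.
    app-b: 163+65 = 228 > 160
    queue-1: 40+65 = 105 > 70
Round 2 — app-b, db-m, queue-1 crash.
  app-b sheds 228 req/s to edge-1: 228 each.
    edge-1: 80+228 = 308 > 150
  db-m sheds 93 req/s: no online neighbours, lost.
  queue-1 sheds 105 req/s to edge-2: 105 each.
    edge-2: 83+105 = 188 > 110
Round 3 — edge-1, edge-2 crash.
  edge-1 sheds 308 req/s: no online neighbours, lost.
  edge-2 sheds 188 req/s: no online neighbours, lost.
No further crashes.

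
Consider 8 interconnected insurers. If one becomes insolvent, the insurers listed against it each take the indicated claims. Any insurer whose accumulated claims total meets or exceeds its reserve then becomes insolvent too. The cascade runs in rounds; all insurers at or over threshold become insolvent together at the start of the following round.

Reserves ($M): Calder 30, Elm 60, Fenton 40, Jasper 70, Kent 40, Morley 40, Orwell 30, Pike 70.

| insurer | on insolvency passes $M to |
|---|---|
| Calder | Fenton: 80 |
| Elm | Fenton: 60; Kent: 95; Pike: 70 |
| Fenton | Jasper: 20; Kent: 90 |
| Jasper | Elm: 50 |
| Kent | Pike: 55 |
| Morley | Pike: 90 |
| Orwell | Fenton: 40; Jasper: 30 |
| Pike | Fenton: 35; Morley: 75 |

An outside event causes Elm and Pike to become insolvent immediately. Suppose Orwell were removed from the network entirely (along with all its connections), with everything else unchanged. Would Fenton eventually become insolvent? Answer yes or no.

yes

With Orwell removed:
Round 1 — Elm, Pike become insolvent (initial).
  Fenton: +60+35 → 95 ≥ 40
  Kent: +95 → 95 ≥ 40
  Morley: +75 → 75 ≥ 40
Round 2 — Fenton, Kent, Morley become insolvent.
  Jasper: +20 → 20 < 70
No further insolvencies.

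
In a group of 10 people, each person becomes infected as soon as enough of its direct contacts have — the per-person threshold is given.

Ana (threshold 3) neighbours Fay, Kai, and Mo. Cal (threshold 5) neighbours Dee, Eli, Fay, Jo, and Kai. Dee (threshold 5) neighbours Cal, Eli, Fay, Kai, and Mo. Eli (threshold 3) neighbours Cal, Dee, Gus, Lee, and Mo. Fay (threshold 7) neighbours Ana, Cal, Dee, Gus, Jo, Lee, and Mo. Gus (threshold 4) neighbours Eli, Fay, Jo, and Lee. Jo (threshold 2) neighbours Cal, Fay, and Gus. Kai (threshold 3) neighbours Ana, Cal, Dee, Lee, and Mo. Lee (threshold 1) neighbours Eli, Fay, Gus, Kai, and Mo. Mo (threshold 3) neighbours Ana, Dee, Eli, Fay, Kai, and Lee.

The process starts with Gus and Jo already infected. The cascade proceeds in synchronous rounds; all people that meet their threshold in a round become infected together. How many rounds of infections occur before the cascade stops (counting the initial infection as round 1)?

Round 1 — Gus, Jo become infected (initial).
Round 2 — checking thresholds:
  Cal: 1 of 5 neighbours < 5, below threshold.
  Eli: 1 of 5 neighbours < 3, below threshold.
  Fay: 2 of 7 neighbours < 7, below threshold.
  Lee: 1 of 5 neighbours ≥ 1, becomes infected.
Round 3 — no new infections; cascade stops.

2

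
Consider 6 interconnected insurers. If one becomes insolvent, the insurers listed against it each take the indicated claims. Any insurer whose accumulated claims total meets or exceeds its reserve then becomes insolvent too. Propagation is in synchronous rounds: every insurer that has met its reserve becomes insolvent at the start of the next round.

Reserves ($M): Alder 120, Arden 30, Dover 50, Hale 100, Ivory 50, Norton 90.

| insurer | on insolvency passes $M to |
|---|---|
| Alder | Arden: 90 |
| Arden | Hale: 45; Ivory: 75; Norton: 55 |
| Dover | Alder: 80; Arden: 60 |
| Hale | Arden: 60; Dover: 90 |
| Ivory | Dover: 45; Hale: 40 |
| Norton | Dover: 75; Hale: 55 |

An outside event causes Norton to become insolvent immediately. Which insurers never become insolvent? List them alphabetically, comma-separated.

Alder

Round 1 — Norton becomes insolvent (initial).
  Dover: +75 → 75 ≥ 50
  Hale: +55 → 55 < 100
Round 2 — Dover becomes insolvent.
  Alder: +80 → 80 < 120
  Arden: +60 → 60 ≥ 30
Round 3 — Arden becomes insolvent.
  Hale: +45 → 100 ≥ 100
  Ivory: +75 → 75 ≥ 50
Round 4 — Hale, Ivory become insolvent.
No further insolvencies.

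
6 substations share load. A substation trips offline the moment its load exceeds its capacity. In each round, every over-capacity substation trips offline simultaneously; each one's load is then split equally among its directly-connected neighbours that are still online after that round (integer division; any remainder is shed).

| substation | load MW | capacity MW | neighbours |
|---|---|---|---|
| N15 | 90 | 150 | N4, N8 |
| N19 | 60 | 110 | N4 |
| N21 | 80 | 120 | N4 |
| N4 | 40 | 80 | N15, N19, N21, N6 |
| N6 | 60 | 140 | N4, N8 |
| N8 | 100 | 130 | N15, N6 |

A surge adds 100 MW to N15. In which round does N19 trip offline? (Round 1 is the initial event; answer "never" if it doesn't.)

never

Round 1 — N15 at 190 > 150. N15 trips offline.
  N15 sheds 190 MW to N4, N8: 95 each.
    N4: 40+95 = 135 > 80
    N8: 100+95 = 195 > 130
Round 2 — N4, N8 trip offline.
  N4 sheds 135 MW to N19, N21, N6: 45 each.
    N19: 60+45 = 105 ≤ 110
    N21: 80+45 = 125 > 120
    N6: 60+45 = 105 ≤ 140
  N8 sheds 195 MW to N6: 195 each.
    N6: 105+195 = 300 > 140
Round 3 — N21, N6 trip offline.
  N21 sheds 125 MW: no online neighbours, lost.
  N6 sheds 300 MW: no online neighbours, lost.
No further trips.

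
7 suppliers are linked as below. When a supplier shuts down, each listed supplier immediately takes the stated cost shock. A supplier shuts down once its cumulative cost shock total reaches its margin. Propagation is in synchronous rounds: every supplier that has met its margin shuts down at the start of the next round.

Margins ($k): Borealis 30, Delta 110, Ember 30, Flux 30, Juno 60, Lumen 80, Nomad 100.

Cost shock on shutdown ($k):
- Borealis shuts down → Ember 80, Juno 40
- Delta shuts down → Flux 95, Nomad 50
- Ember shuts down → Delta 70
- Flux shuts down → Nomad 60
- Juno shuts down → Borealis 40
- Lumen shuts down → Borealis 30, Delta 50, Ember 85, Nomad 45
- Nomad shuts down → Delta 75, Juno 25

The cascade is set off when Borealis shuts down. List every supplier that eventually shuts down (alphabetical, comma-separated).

Borealis, Ember

Round 1 — Borealis shuts down (initial).
  Ember: +80 → 80 ≥ 30
  Juno: +40 → 40 < 60
Round 2 — Ember shuts down.
  Delta: +70 → 70 < 110
No further shutdowns.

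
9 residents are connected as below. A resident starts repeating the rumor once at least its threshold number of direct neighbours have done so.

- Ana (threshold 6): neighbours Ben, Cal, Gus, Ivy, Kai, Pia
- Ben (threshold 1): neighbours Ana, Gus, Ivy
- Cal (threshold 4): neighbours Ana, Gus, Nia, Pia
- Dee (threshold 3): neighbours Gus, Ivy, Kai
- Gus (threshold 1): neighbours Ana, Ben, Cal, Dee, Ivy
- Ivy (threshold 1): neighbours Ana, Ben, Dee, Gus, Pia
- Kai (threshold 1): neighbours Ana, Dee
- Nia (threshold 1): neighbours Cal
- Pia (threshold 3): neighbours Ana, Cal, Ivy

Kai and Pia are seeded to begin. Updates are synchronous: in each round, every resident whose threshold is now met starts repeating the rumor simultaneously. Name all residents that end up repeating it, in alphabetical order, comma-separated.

Ben, Dee, Gus, Ivy, Kai, Pia

Round 1 — Kai, Pia start repeating the rumor (initial).
Round 2 — checking thresholds:
  Ana: 2 of 6 neighbours < 6, not yet.
  Cal: 1 of 4 neighbours < 4, not yet.
  Dee: 1 of 3 neighbours < 3, not yet.
  Ivy: 1 of 5 neighbours ≥ 1, starts repeating the rumor.
Round 3 — checking thresholds:
  Ana: 3 of 6 neighbours < 6, not yet.
  Ben: 1 of 3 neighbours ≥ 1, starts repeating the rumor.
  Cal: 1 of 4 neighbours < 4, not yet.
  Dee: 2 of 3 neighbours < 3, not yet.
  Gus: 1 of 5 neighbours ≥ 1, starts repeating the rumor.
Round 4 — checking thresholds:
  Ana: 5 of 6 neighbours < 6, not yet.
  Cal: 2 of 4 neighbours < 4, not yet.
  Dee: 3 of 3 neighbours ≥ 3, starts repeating the rumor.
Round 5 — no new spreads; cascade stops.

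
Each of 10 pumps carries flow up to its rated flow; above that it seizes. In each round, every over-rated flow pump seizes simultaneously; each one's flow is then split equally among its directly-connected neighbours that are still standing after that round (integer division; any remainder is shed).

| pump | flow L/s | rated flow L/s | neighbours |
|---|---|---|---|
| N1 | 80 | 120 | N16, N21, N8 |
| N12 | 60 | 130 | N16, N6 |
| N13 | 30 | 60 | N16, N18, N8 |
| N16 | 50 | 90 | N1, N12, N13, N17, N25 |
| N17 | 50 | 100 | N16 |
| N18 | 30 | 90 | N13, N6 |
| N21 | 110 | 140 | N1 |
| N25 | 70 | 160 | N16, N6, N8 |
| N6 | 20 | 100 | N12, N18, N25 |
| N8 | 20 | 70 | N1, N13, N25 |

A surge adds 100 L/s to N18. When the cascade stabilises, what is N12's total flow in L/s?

Round 1 — N18 at 130 > 90. N18 seizes.
  N18 sheds 130 L/s to N13, N6: 65 each.
    N13: 30+65 = 95 > 60
    N6: 20+65 = 85 ≤ 100
Round 2 — N13 seizes.
  N13 sheds 95 L/s to N16, N8: 47 each (1 lost).
    N16: 50+47 = 97 > 90
    N8: 20+47 = 67 ≤ 70
Round 3 — N16 seizes.
  N16 sheds 97 L/s to N1, N12, N17, N25: 24 each (1 lost).
    N1: 80+24 = 104 ≤ 120
    N12: 60+24 = 84 ≤ 130
    N17: 50+24 = 74 ≤ 100
    N25: 70+24 = 94 ≤ 160
No further seizures.

84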